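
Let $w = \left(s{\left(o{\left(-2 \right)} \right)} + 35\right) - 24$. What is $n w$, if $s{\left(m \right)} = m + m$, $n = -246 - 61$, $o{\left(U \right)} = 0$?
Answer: $-3377$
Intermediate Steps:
$n = -307$ ($n = -246 - 61 = -307$)
$s{\left(m \right)} = 2 m$
$w = 11$ ($w = \left(2 \cdot 0 + 35\right) - 24 = \left(0 + 35\right) - 24 = 35 - 24 = 11$)
$n w = \left(-307\right) 11 = -3377$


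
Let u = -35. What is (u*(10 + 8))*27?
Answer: -17010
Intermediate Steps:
(u*(10 + 8))*27 = -35*(10 + 8)*27 = -35*18*27 = -630*27 = -17010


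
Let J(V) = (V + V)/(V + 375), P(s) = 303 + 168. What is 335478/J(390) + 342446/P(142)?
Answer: 310627855/942 ≈ 3.2975e+5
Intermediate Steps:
P(s) = 471
J(V) = 2*V/(375 + V) (J(V) = (2*V)/(375 + V) = 2*V/(375 + V))
335478/J(390) + 342446/P(142) = 335478/((2*390/(375 + 390))) + 342446/471 = 335478/((2*390/765)) + 342446*(1/471) = 335478/((2*390*(1/765))) + 342446/471 = 335478/(52/51) + 342446/471 = 335478*(51/52) + 342446/471 = 658053/2 + 342446/471 = 310627855/942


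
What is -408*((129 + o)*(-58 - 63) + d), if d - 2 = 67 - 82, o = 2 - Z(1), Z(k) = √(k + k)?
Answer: 6472512 - 49368*√2 ≈ 6.4027e+6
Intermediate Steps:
Z(k) = √2*√k (Z(k) = √(2*k) = √2*√k)
o = 2 - √2 (o = 2 - √2*√1 = 2 - √2 ≈ 0.58579)
d = -13 (d = 2 + (67 - 82) = 2 - 15 = -13)
-408*((129 + o)*(-58 - 63) + d) = -408*((129 + (2 - √2))*(-58 - 63) - 13) = -408*((131 - √2)*(-121) - 13) = -408*((-15851 + 121*√2) - 13) = -408*(-15864 + 121*√2) = 6472512 - 49368*√2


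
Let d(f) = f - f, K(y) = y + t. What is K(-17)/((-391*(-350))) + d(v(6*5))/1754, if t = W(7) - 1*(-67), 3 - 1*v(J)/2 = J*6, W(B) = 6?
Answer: 4/9775 ≈ 0.00040921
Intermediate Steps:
v(J) = 6 - 12*J (v(J) = 6 - 2*J*6 = 6 - 12*J)
t = 73 (t = 6 - 1*(-67) = 6 + 67 = 73)
K(y) = 73 + y (K(y) = y + 73 = 73 + y)
d(f) = 0
K(-17)/((-391*(-350))) + d(v(6*5))/1754 = (73 - 17)/((-391*(-350))) + 0/1754 = 56/136850 + 0*(1/1754) = 56*(1/136850) + 0 = 4/9775 + 0 = 4/9775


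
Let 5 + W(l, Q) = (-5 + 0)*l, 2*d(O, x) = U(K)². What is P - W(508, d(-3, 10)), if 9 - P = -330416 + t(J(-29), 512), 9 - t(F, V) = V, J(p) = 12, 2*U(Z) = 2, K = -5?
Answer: 333473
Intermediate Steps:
U(Z) = 1 (U(Z) = (½)*2 = 1)
d(O, x) = ½ (d(O, x) = (½)*1² = (½)*1 = ½)
t(F, V) = 9 - V
P = 330928 (P = 9 - (-330416 + (9 - 1*512)) = 9 - (-330416 + (9 - 512)) = 9 - (-330416 - 503) = 9 - 1*(-330919) = 9 + 330919 = 330928)
W(l, Q) = -5 - 5*l (W(l, Q) = -5 + (-5 + 0)*l = -5 - 5*l)
P - W(508, d(-3, 10)) = 330928 - (-5 - 5*508) = 330928 - (-5 - 2540) = 330928 - 1*(-2545) = 330928 + 2545 = 333473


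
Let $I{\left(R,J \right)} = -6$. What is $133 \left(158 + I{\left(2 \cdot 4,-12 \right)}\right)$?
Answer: $20216$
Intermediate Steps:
$133 \left(158 + I{\left(2 \cdot 4,-12 \right)}\right) = 133 \left(158 - 6\right) = 133 \cdot 152 = 20216$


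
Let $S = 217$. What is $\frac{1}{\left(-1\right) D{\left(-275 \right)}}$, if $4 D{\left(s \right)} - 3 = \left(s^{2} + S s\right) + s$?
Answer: $- \frac{2}{7839} \approx -0.00025513$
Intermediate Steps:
$D{\left(s \right)} = \frac{3}{4} + \frac{s^{2}}{4} + \frac{109 s}{2}$ ($D{\left(s \right)} = \frac{3}{4} + \frac{\left(s^{2} + 217 s\right) + s}{4} = \frac{3}{4} + \frac{s^{2} + 218 s}{4} = \frac{3}{4} + \left(\frac{s^{2}}{4} + \frac{109 s}{2}\right) = \frac{3}{4} + \frac{s^{2}}{4} + \frac{109 s}{2}$)
$\frac{1}{\left(-1\right) D{\left(-275 \right)}} = \frac{1}{\left(-1\right) \left(\frac{3}{4} + \frac{\left(-275\right)^{2}}{4} + \frac{109}{2} \left(-275\right)\right)} = \frac{1}{\left(-1\right) \left(\frac{3}{4} + \frac{1}{4} \cdot 75625 - \frac{29975}{2}\right)} = \frac{1}{\left(-1\right) \left(\frac{3}{4} + \frac{75625}{4} - \frac{29975}{2}\right)} = \frac{1}{\left(-1\right) \frac{7839}{2}} = \frac{1}{- \frac{7839}{2}} = - \frac{2}{7839}$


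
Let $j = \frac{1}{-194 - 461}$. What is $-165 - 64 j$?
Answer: $- \frac{108011}{655} \approx -164.9$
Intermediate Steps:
$j = - \frac{1}{655}$ ($j = \frac{1}{-655} = - \frac{1}{655} \approx -0.0015267$)
$-165 - 64 j = -165 - - \frac{64}{655} = -165 + \frac{64}{655} = - \frac{108011}{655}$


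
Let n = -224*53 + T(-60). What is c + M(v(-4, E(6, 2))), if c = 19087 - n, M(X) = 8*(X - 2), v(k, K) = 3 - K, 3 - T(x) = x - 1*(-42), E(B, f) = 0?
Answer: 30946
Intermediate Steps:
T(x) = -39 - x (T(x) = 3 - (x - 1*(-42)) = 3 - (x + 42) = 3 - (42 + x) = 3 + (-42 - x) = -39 - x)
n = -11851 (n = -224*53 + (-39 - 1*(-60)) = -11872 + (-39 + 60) = -11872 + 21 = -11851)
M(X) = -16 + 8*X (M(X) = 8*(-2 + X) = -16 + 8*X)
c = 30938 (c = 19087 - 1*(-11851) = 19087 + 11851 = 30938)
c + M(v(-4, E(6, 2))) = 30938 + (-16 + 8*(3 - 1*0)) = 30938 + (-16 + 8*(3 + 0)) = 30938 + (-16 + 8*3) = 30938 + (-16 + 24) = 30938 + 8 = 30946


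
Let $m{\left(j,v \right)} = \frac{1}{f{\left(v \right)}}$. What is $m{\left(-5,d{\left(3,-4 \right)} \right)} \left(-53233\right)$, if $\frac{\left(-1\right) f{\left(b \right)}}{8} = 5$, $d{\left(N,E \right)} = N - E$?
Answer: $\frac{53233}{40} \approx 1330.8$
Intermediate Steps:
$f{\left(b \right)} = -40$ ($f{\left(b \right)} = \left(-8\right) 5 = -40$)
$m{\left(j,v \right)} = - \frac{1}{40}$ ($m{\left(j,v \right)} = \frac{1}{-40} = - \frac{1}{40}$)
$m{\left(-5,d{\left(3,-4 \right)} \right)} \left(-53233\right) = \left(- \frac{1}{40}\right) \left(-53233\right) = \frac{53233}{40}$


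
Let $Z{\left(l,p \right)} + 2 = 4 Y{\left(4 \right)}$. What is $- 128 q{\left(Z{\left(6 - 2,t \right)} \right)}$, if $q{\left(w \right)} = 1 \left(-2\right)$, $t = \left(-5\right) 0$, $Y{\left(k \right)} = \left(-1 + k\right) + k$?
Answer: $256$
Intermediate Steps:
$Y{\left(k \right)} = -1 + 2 k$
$t = 0$
$Z{\left(l,p \right)} = 26$ ($Z{\left(l,p \right)} = -2 + 4 \left(-1 + 2 \cdot 4\right) = -2 + 4 \left(-1 + 8\right) = -2 + 4 \cdot 7 = -2 + 28 = 26$)
$q{\left(w \right)} = -2$
$- 128 q{\left(Z{\left(6 - 2,t \right)} \right)} = \left(-128\right) \left(-2\right) = 256$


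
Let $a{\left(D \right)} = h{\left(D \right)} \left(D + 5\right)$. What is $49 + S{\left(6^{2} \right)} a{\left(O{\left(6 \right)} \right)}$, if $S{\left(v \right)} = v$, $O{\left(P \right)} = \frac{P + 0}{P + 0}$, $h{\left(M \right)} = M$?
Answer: $265$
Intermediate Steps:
$O{\left(P \right)} = 1$ ($O{\left(P \right)} = \frac{P}{P} = 1$)
$a{\left(D \right)} = D \left(5 + D\right)$ ($a{\left(D \right)} = D \left(D + 5\right) = D \left(5 + D\right)$)
$49 + S{\left(6^{2} \right)} a{\left(O{\left(6 \right)} \right)} = 49 + 6^{2} \cdot 1 \left(5 + 1\right) = 49 + 36 \cdot 1 \cdot 6 = 49 + 36 \cdot 6 = 49 + 216 = 265$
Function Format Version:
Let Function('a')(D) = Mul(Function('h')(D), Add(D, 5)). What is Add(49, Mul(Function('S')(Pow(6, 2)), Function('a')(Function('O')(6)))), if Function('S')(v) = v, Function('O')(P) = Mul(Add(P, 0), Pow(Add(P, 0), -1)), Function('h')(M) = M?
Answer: 265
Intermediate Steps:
Function('O')(P) = 1 (Function('O')(P) = Mul(P, Pow(P, -1)) = 1)
Function('a')(D) = Mul(D, Add(5, D)) (Function('a')(D) = Mul(D, Add(D, 5)) = Mul(D, Add(5, D)))
Add(49, Mul(Function('S')(Pow(6, 2)), Function('a')(Function('O')(6)))) = Add(49, Mul(Pow(6, 2), Mul(1, Add(5, 1)))) = Add(49, Mul(36, Mul(1, 6))) = Add(49, Mul(36, 6)) = Add(49, 216) = 265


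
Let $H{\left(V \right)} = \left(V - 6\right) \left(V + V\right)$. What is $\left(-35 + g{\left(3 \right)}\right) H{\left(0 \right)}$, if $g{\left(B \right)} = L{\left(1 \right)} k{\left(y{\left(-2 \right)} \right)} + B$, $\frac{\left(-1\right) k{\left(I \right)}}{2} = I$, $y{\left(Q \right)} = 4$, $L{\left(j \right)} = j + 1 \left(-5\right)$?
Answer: $0$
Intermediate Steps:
$L{\left(j \right)} = -5 + j$ ($L{\left(j \right)} = j - 5 = -5 + j$)
$k{\left(I \right)} = - 2 I$
$g{\left(B \right)} = 32 + B$ ($g{\left(B \right)} = \left(-5 + 1\right) \left(\left(-2\right) 4\right) + B = \left(-4\right) \left(-8\right) + B = 32 + B$)
$H{\left(V \right)} = 2 V \left(-6 + V\right)$ ($H{\left(V \right)} = \left(-6 + V\right) 2 V = 2 V \left(-6 + V\right)$)
$\left(-35 + g{\left(3 \right)}\right) H{\left(0 \right)} = \left(-35 + \left(32 + 3\right)\right) 2 \cdot 0 \left(-6 + 0\right) = \left(-35 + 35\right) 2 \cdot 0 \left(-6\right) = 0 \cdot 0 = 0$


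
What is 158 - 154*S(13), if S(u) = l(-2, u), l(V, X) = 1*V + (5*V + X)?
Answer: 4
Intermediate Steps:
l(V, X) = X + 6*V (l(V, X) = V + (X + 5*V) = X + 6*V)
S(u) = -12 + u (S(u) = u + 6*(-2) = u - 12 = -12 + u)
158 - 154*S(13) = 158 - 154*(-12 + 13) = 158 - 154*1 = 158 - 154 = 4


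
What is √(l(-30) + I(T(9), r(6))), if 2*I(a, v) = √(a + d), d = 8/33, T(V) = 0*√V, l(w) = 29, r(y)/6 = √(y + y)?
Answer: √(31581 + 33*√66)/33 ≈ 5.4080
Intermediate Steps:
r(y) = 6*√2*√y (r(y) = 6*√(y + y) = 6*√(2*y) = 6*(√2*√y) = 6*√2*√y)
T(V) = 0
d = 8/33 (d = 8*(1/33) = 8/33 ≈ 0.24242)
I(a, v) = √(8/33 + a)/2 (I(a, v) = √(a + 8/33)/2 = √(8/33 + a)/2)
√(l(-30) + I(T(9), r(6))) = √(29 + √(264 + 1089*0)/66) = √(29 + √(264 + 0)/66) = √(29 + √264/66) = √(29 + (2*√66)/66) = √(29 + √66/33)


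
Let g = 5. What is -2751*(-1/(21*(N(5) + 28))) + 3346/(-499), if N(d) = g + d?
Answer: -61779/18962 ≈ -3.2580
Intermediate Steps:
N(d) = 5 + d
-2751*(-1/(21*(N(5) + 28))) + 3346/(-499) = -2751*(-1/(21*((5 + 5) + 28))) + 3346/(-499) = -2751*(-1/(21*(10 + 28))) + 3346*(-1/499) = -2751/((-21*38)) - 3346/499 = -2751/(-798) - 3346/499 = -2751*(-1/798) - 3346/499 = 131/38 - 3346/499 = -61779/18962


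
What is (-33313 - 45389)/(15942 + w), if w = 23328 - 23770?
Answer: -39351/7750 ≈ -5.0775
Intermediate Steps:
w = -442
(-33313 - 45389)/(15942 + w) = (-33313 - 45389)/(15942 - 442) = -78702/15500 = -78702*1/15500 = -39351/7750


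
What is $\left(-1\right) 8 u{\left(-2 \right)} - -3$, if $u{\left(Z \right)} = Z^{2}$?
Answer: $-29$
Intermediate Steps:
$\left(-1\right) 8 u{\left(-2 \right)} - -3 = \left(-1\right) 8 \left(-2\right)^{2} - -3 = \left(-8\right) 4 + 3 = -32 + 3 = -29$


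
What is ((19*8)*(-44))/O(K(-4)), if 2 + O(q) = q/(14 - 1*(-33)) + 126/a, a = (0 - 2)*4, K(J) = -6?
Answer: 1257344/3361 ≈ 374.10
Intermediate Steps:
a = -8 (a = -2*4 = -8)
O(q) = -71/4 + q/47 (O(q) = -2 + (q/(14 - 1*(-33)) + 126/(-8)) = -2 + (q/(14 + 33) + 126*(-⅛)) = -2 + (q/47 - 63/4) = -2 + (-63/4 + q/47) = -71/4 + q/47)
((19*8)*(-44))/O(K(-4)) = ((19*8)*(-44))/(-71/4 + (1/47)*(-6)) = (152*(-44))/(-71/4 - 6/47) = -6688/(-3361/188) = -6688*(-188/3361) = 1257344/3361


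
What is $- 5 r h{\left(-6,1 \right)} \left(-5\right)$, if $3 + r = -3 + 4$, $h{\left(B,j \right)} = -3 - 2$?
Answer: $250$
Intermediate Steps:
$h{\left(B,j \right)} = -5$ ($h{\left(B,j \right)} = -3 - 2 = -5$)
$r = -2$ ($r = -3 + \left(-3 + 4\right) = -3 + 1 = -2$)
$- 5 r h{\left(-6,1 \right)} \left(-5\right) = \left(-5\right) \left(-2\right) \left(-5\right) \left(-5\right) = 10 \left(-5\right) \left(-5\right) = \left(-50\right) \left(-5\right) = 250$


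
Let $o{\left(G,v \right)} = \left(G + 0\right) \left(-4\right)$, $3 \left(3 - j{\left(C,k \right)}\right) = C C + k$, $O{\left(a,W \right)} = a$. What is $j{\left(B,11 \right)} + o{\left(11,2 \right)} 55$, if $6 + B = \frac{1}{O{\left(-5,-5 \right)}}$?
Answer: $- \frac{60837}{25} \approx -2433.5$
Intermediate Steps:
$B = - \frac{31}{5}$ ($B = -6 + \frac{1}{-5} = -6 - \frac{1}{5} = - \frac{31}{5} \approx -6.2$)
$j{\left(C,k \right)} = 3 - \frac{k}{3} - \frac{C^{2}}{3}$ ($j{\left(C,k \right)} = 3 - \frac{C C + k}{3} = 3 - \frac{C^{2} + k}{3} = 3 - \frac{k + C^{2}}{3} = 3 - \left(\frac{k}{3} + \frac{C^{2}}{3}\right) = 3 - \frac{k}{3} - \frac{C^{2}}{3}$)
$o{\left(G,v \right)} = - 4 G$ ($o{\left(G,v \right)} = G \left(-4\right) = - 4 G$)
$j{\left(B,11 \right)} + o{\left(11,2 \right)} 55 = \left(3 - \frac{11}{3} - \frac{\left(- \frac{31}{5}\right)^{2}}{3}\right) + \left(-4\right) 11 \cdot 55 = \left(3 - \frac{11}{3} - \frac{961}{75}\right) - 2420 = - \frac{337}{25} - 2420 = - \frac{60837}{25}$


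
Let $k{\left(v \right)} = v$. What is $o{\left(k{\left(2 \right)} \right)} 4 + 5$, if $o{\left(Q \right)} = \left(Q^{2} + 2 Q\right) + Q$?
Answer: $45$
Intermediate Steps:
$o{\left(Q \right)} = Q^{2} + 3 Q$
$o{\left(k{\left(2 \right)} \right)} 4 + 5 = 2 \left(3 + 2\right) 4 + 5 = 2 \cdot 5 \cdot 4 + 5 = 10 \cdot 4 + 5 = 40 + 5 = 45$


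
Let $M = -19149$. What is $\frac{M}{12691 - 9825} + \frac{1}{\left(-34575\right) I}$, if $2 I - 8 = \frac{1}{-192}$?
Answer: $- \frac{338762932223}{50702047750} \approx -6.6814$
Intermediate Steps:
$I = \frac{1535}{384}$ ($I = 4 + \frac{1}{2 \left(-192\right)} = 4 + \frac{1}{2} \left(- \frac{1}{192}\right) = 4 - \frac{1}{384} = \frac{1535}{384} \approx 3.9974$)
$\frac{M}{12691 - 9825} + \frac{1}{\left(-34575\right) I} = - \frac{19149}{12691 - 9825} + \frac{1}{\left(-34575\right) \frac{1535}{384}} = - \frac{19149}{2866} - \frac{128}{17690875} = - \frac{338762932223}{50702047750}$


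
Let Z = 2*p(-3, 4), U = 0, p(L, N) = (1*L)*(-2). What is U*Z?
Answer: 0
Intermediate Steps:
p(L, N) = -2*L (p(L, N) = L*(-2) = -2*L)
Z = 12 (Z = 2*(-2*(-3)) = 2*6 = 12)
U*Z = 0*12 = 0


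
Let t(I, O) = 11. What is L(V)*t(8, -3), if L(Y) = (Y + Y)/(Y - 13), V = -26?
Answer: 44/3 ≈ 14.667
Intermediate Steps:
L(Y) = 2*Y/(-13 + Y) (L(Y) = (2*Y)/(-13 + Y) = 2*Y/(-13 + Y))
L(V)*t(8, -3) = (2*(-26)/(-13 - 26))*11 = (2*(-26)/(-39))*11 = (2*(-26)*(-1/39))*11 = (4/3)*11 = 44/3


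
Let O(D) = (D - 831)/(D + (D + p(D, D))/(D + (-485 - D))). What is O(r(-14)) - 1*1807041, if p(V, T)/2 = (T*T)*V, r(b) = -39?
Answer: -30045741032/16627 ≈ -1.8070e+6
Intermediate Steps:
p(V, T) = 2*V*T² (p(V, T) = 2*((T*T)*V) = 2*(T²*V) = 2*(V*T²) = 2*V*T²)
O(D) = (-831 + D)/(-2*D³/485 + 484*D/485) (O(D) = (D - 831)/(D + (D + 2*D*D²)/(D + (-485 - D))) = (-831 + D)/(D + (D + 2*D³)/(-485)) = (-831 + D)/(D + (D + 2*D³)*(-1/485)) = (-831 + D)/(D + (-2*D³/485 - D/485)) = (-831 + D)/(-2*D³/485 + 484*D/485))
O(r(-14)) - 1*1807041 = (485/2)*(831 - 1*(-39))/(-39*(-242 + (-39)²)) - 1*1807041 = (485/2)*(-1/39)*(831 + 39)/(-242 + 1521) - 1807041 = (485/2)*(-1/39)*870/1279 - 1807041 = (485/2)*(-1/39)*(1/1279)*870 - 1807041 = -70325/16627 - 1807041 = -30045741032/16627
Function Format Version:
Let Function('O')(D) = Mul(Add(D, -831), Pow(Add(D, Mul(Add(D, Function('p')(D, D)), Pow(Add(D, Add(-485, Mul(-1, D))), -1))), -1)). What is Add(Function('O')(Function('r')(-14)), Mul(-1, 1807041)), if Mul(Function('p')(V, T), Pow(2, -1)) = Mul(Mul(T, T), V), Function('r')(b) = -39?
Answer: Rational(-30045741032, 16627) ≈ -1.8070e+6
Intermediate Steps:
Function('p')(V, T) = Mul(2, V, Pow(T, 2)) (Function('p')(V, T) = Mul(2, Mul(Mul(T, T), V)) = Mul(2, Mul(Pow(T, 2), V)) = Mul(2, Mul(V, Pow(T, 2))) = Mul(2, V, Pow(T, 2)))
Function('O')(D) = Mul(Pow(Add(Mul(Rational(-2, 485), Pow(D, 3)), Mul(Rational(484, 485), D)), -1), Add(-831, D)) (Function('O')(D) = Mul(Add(D, -831), Pow(Add(D, Mul(Add(D, Mul(2, D, Pow(D, 2))), Pow(Add(D, Add(-485, Mul(-1, D))), -1))), -1)) = Mul(Add(-831, D), Pow(Add(D, Mul(Add(D, Mul(2, Pow(D, 3))), Pow(-485, -1))), -1)) = Mul(Add(-831, D), Pow(Add(D, Mul(Add(D, Mul(2, Pow(D, 3))), Rational(-1, 485))), -1)) = Mul(Add(-831, D), Pow(Add(D, Add(Mul(Rational(-2, 485), Pow(D, 3)), Mul(Rational(-1, 485), D))), -1)) = Mul(Add(-831, D), Pow(Add(Mul(Rational(-2, 485), Pow(D, 3)), Mul(Rational(484, 485), D)), -1)) = Mul(Pow(Add(Mul(Rational(-2, 485), Pow(D, 3)), Mul(Rational(484, 485), D)), -1), Add(-831, D)))
Add(Function('O')(Function('r')(-14)), Mul(-1, 1807041)) = Add(Mul(Rational(485, 2), Pow(-39, -1), Pow(Add(-242, Pow(-39, 2)), -1), Add(831, Mul(-1, -39))), Mul(-1, 1807041)) = Add(Mul(Rational(485, 2), Rational(-1, 39), Pow(Add(-242, 1521), -1), Add(831, 39)), -1807041) = Add(Mul(Rational(485, 2), Rational(-1, 39), Pow(1279, -1), 870), -1807041) = Add(Mul(Rational(485, 2), Rational(-1, 39), Rational(1, 1279), 870), -1807041) = Add(Rational(-70325, 16627), -1807041) = Rational(-30045741032, 16627)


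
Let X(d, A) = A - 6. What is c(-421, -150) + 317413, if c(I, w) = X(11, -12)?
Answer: 317395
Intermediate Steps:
X(d, A) = -6 + A
c(I, w) = -18 (c(I, w) = -6 - 12 = -18)
c(-421, -150) + 317413 = -18 + 317413 = 317395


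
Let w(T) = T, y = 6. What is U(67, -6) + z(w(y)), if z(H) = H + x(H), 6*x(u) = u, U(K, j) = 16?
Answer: 23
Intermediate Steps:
x(u) = u/6
z(H) = 7*H/6 (z(H) = H + H/6 = 7*H/6)
U(67, -6) + z(w(y)) = 16 + (7/6)*6 = 16 + 7 = 23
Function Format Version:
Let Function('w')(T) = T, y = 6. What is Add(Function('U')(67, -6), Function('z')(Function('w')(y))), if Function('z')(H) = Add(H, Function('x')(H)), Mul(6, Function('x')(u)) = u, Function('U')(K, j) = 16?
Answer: 23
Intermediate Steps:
Function('x')(u) = Mul(Rational(1, 6), u)
Function('z')(H) = Mul(Rational(7, 6), H) (Function('z')(H) = Add(H, Mul(Rational(1, 6), H)) = Mul(Rational(7, 6), H))
Add(Function('U')(67, -6), Function('z')(Function('w')(y))) = Add(16, Mul(Rational(7, 6), 6)) = Add(16, 7) = 23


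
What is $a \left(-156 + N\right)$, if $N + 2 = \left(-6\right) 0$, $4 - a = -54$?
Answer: $-9164$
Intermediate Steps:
$a = 58$ ($a = 4 - -54 = 4 + 54 = 58$)
$N = -2$ ($N = -2 - 0 = -2 + 0 = -2$)
$a \left(-156 + N\right) = 58 \left(-156 - 2\right) = 58 \left(-158\right) = -9164$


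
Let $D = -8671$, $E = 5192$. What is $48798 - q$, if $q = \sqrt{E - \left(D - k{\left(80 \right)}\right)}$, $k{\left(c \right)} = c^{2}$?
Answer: $48798 - \sqrt{20263} \approx 48656.0$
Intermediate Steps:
$q = \sqrt{20263}$ ($q = \sqrt{5192 + \left(80^{2} - -8671\right)} = \sqrt{5192 + \left(6400 + 8671\right)} = \sqrt{5192 + 15071} = \sqrt{20263} \approx 142.35$)
$48798 - q = 48798 - \sqrt{20263}$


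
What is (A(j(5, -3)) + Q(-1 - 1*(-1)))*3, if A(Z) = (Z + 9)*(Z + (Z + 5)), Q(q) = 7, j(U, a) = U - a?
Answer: 1092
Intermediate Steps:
A(Z) = (5 + 2*Z)*(9 + Z) (A(Z) = (9 + Z)*(Z + (5 + Z)) = (9 + Z)*(5 + 2*Z) = (5 + 2*Z)*(9 + Z))
(A(j(5, -3)) + Q(-1 - 1*(-1)))*3 = ((45 + 2*(5 - 1*(-3))**2 + 23*(5 - 1*(-3))) + 7)*3 = ((45 + 2*(5 + 3)**2 + 23*(5 + 3)) + 7)*3 = ((45 + 2*8**2 + 23*8) + 7)*3 = ((45 + 2*64 + 184) + 7)*3 = ((45 + 128 + 184) + 7)*3 = (357 + 7)*3 = 364*3 = 1092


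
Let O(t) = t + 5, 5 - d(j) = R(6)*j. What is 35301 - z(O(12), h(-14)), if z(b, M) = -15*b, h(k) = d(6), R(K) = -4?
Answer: 35556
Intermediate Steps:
d(j) = 5 + 4*j (d(j) = 5 - (-4)*j = 5 + 4*j)
h(k) = 29 (h(k) = 5 + 4*6 = 5 + 24 = 29)
O(t) = 5 + t
35301 - z(O(12), h(-14)) = 35301 - (-15)*(5 + 12) = 35301 - (-15)*17 = 35301 - 1*(-255) = 35301 + 255 = 35556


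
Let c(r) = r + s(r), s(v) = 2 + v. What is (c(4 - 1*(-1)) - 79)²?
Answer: 4489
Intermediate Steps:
c(r) = 2 + 2*r (c(r) = r + (2 + r) = 2 + 2*r)
(c(4 - 1*(-1)) - 79)² = ((2 + 2*(4 - 1*(-1))) - 79)² = ((2 + 2*(4 + 1)) - 79)² = ((2 + 2*5) - 79)² = ((2 + 10) - 79)² = (12 - 79)² = (-67)² = 4489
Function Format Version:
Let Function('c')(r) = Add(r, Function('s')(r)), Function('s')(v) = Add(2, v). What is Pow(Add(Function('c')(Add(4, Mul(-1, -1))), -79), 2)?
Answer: 4489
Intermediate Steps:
Function('c')(r) = Add(2, Mul(2, r)) (Function('c')(r) = Add(r, Add(2, r)) = Add(2, Mul(2, r)))
Pow(Add(Function('c')(Add(4, Mul(-1, -1))), -79), 2) = Pow(Add(Add(2, Mul(2, Add(4, Mul(-1, -1)))), -79), 2) = Pow(Add(Add(2, Mul(2, Add(4, 1))), -79), 2) = Pow(Add(Add(2, Mul(2, 5)), -79), 2) = Pow(Add(Add(2, 10), -79), 2) = Pow(Add(12, -79), 2) = Pow(-67, 2) = 4489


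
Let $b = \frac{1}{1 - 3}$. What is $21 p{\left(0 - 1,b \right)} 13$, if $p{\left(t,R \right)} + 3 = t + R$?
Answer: $- \frac{2457}{2} \approx -1228.5$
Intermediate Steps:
$b = - \frac{1}{2}$ ($b = \frac{1}{-2} = - \frac{1}{2} \approx -0.5$)
$p{\left(t,R \right)} = -3 + R + t$ ($p{\left(t,R \right)} = -3 + \left(t + R\right) = -3 + \left(R + t\right) = -3 + R + t$)
$21 p{\left(0 - 1,b \right)} 13 = 21 \left(-3 - \frac{1}{2} + \left(0 - 1\right)\right) 13 = 21 \left(-3 - \frac{1}{2} - 1\right) 13 = 21 \left(- \frac{9}{2}\right) 13 = \left(- \frac{189}{2}\right) 13 = - \frac{2457}{2}$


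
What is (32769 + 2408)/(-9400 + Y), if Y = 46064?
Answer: 35177/36664 ≈ 0.95944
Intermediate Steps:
(32769 + 2408)/(-9400 + Y) = (32769 + 2408)/(-9400 + 46064) = 35177/36664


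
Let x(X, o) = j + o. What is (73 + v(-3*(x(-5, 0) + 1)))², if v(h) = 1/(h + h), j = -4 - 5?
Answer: 12285025/2304 ≈ 5332.0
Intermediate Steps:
j = -9
x(X, o) = -9 + o
v(h) = 1/(2*h)
(73 + v(-3*(x(-5, 0) + 1)))² = (73 + 1/(2*((-3*((-9 + 0) + 1)))))² = (73 + 1/(2*((-3*(-9 + 1)))))² = (73 + 1/(2*((-3*(-8)))))² = (73 + (½)/24)² = (73 + (½)*(1/24))² = (73 + 1/48)² = (3505/48)² = 12285025/2304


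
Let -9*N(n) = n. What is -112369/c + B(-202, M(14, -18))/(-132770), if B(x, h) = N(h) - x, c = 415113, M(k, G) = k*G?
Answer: -1501470812/5511455301 ≈ -0.27243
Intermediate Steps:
N(n) = -n/9
M(k, G) = G*k
B(x, h) = -x - h/9 (B(x, h) = -h/9 - x = -x - h/9)
-112369/c + B(-202, M(14, -18))/(-132770) = -112369/415113 + (-1*(-202) - (-2)*14)/(-132770) = -112369*1/415113 + (202 - ⅑*(-252))*(-1/132770) = -112369/415113 + (202 + 28)*(-1/132770) = -112369/415113 + 230*(-1/132770) = -112369/415113 - 23/13277 = -1501470812/5511455301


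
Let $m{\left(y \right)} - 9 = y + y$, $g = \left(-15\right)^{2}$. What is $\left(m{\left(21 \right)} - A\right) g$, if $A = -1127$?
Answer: $265050$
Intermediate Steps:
$g = 225$
$m{\left(y \right)} = 9 + 2 y$ ($m{\left(y \right)} = 9 + \left(y + y\right) = 9 + 2 y$)
$\left(m{\left(21 \right)} - A\right) g = \left(\left(9 + 2 \cdot 21\right) - -1127\right) 225 = \left(\left(9 + 42\right) + 1127\right) 225 = \left(51 + 1127\right) 225 = 1178 \cdot 225 = 265050$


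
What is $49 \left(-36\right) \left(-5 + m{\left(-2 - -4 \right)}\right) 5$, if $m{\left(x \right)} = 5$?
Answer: $0$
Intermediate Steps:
$49 \left(-36\right) \left(-5 + m{\left(-2 - -4 \right)}\right) 5 = 49 \left(-36\right) \left(-5 + 5\right) 5 = - 1764 \cdot 0 \cdot 5 = \left(-1764\right) 0 = 0$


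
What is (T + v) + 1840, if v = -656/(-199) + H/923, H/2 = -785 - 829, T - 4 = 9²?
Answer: 353541341/183677 ≈ 1924.8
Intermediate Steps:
T = 85 (T = 4 + 9² = 4 + 81 = 85)
H = -3228 (H = 2*(-785 - 829) = 2*(-1614) = -3228)
v = -36884/183677 (v = -656/(-199) - 3228/923 = -656*(-1/199) - 3228*1/923 = 656/199 - 3228/923 = -36884/183677 ≈ -0.20081)
(T + v) + 1840 = (85 - 36884/183677) + 1840 = 15575661/183677 + 1840 = 353541341/183677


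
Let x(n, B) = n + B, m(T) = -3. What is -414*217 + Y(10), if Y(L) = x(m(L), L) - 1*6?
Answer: -89837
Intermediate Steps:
x(n, B) = B + n
Y(L) = -9 + L (Y(L) = (L - 3) - 1*6 = (-3 + L) - 6 = -9 + L)
-414*217 + Y(10) = -414*217 + (-9 + 10) = -89838 + 1 = -89837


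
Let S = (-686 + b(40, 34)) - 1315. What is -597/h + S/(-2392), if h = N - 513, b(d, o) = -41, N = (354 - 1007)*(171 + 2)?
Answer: 2534329/2950532 ≈ 0.85894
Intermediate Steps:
N = -112969 (N = -653*173 = -112969)
h = -113482 (h = -112969 - 513 = -113482)
S = -2042 (S = (-686 - 41) - 1315 = -727 - 1315 = -2042)
-597/h + S/(-2392) = -597/(-113482) - 2042/(-2392) = -597*(-1/113482) - 2042*(-1/2392) = 597/113482 + 1021/1196 = 2534329/2950532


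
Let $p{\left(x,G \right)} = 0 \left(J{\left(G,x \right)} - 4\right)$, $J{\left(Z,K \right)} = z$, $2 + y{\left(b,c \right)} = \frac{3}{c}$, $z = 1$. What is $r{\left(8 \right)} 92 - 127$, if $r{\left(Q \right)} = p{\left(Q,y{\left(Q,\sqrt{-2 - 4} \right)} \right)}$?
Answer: $-127$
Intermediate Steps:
$y{\left(b,c \right)} = -2 + \frac{3}{c}$
$J{\left(Z,K \right)} = 1$
$p{\left(x,G \right)} = 0$ ($p{\left(x,G \right)} = 0 \left(1 - 4\right) = 0 \left(-3\right) = 0$)
$r{\left(Q \right)} = 0$
$r{\left(8 \right)} 92 - 127 = 0 \cdot 92 - 127 = 0 - 127 = -127$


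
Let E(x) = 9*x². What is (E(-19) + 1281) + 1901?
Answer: 6431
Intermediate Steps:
(E(-19) + 1281) + 1901 = (9*(-19)² + 1281) + 1901 = (9*361 + 1281) + 1901 = (3249 + 1281) + 1901 = 4530 + 1901 = 6431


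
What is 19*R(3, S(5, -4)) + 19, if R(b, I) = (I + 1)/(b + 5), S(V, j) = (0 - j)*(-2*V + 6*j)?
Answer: -2413/8 ≈ -301.63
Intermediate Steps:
S(V, j) = -j*(-2*V + 6*j) (S(V, j) = (-j)*(-2*V + 6*j) = -j*(-2*V + 6*j))
R(b, I) = (1 + I)/(5 + b)
19*R(3, S(5, -4)) + 19 = 19*((1 + 2*(-4)*(5 - 3*(-4)))/(5 + 3)) + 19 = 19*((1 + 2*(-4)*(5 + 12))/8) + 19 = 19*((1 + 2*(-4)*17)/8) + 19 = 19*((1 - 136)/8) + 19 = 19*((⅛)*(-135)) + 19 = 19*(-135/8) + 19 = -2565/8 + 19 = -2413/8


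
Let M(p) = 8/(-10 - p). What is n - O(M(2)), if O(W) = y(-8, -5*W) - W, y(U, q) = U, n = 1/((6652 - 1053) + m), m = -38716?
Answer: 242857/33117 ≈ 7.3333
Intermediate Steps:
n = -1/33117 (n = 1/((6652 - 1053) - 38716) = 1/(5599 - 38716) = 1/(-33117) = -1/33117 ≈ -3.0196e-5)
O(W) = -8 - W
n - O(M(2)) = -1/33117 - (-8 - (-8)/(10 + 2)) = -1/33117 - (-8 - (-8)/12) = -1/33117 - (-8 - 1*(-2/3)) = -1/33117 - (-8 + 2/3) = -1/33117 - 1*(-22/3) = -1/33117 + 22/3 = 242857/33117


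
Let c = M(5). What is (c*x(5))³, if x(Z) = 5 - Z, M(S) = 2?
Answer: 0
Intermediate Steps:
c = 2
(c*x(5))³ = (2*(5 - 1*5))³ = (2*(5 - 5))³ = (2*0)³ = 0³ = 0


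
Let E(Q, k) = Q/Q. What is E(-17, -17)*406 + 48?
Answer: 454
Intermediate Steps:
E(Q, k) = 1
E(-17, -17)*406 + 48 = 1*406 + 48 = 406 + 48 = 454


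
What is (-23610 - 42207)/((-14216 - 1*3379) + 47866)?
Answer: -65817/30271 ≈ -2.1743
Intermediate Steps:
(-23610 - 42207)/((-14216 - 1*3379) + 47866) = -65817/((-14216 - 3379) + 47866) = -65817/(-17595 + 47866) = -65817/30271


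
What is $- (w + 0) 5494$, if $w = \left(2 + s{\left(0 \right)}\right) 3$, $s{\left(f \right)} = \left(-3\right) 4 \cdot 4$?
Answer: $758172$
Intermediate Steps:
$s{\left(f \right)} = -48$ ($s{\left(f \right)} = \left(-12\right) 4 = -48$)
$w = -138$ ($w = \left(2 - 48\right) 3 = \left(-46\right) 3 = -138$)
$- (w + 0) 5494 = - (-138 + 0) 5494 = \left(-1\right) \left(-138\right) 5494 = 138 \cdot 5494 = 758172$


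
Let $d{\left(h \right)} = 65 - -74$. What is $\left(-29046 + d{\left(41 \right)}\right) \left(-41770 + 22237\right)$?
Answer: $564640431$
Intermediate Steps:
$d{\left(h \right)} = 139$ ($d{\left(h \right)} = 65 + 74 = 139$)
$\left(-29046 + d{\left(41 \right)}\right) \left(-41770 + 22237\right) = \left(-29046 + 139\right) \left(-41770 + 22237\right) = \left(-28907\right) \left(-19533\right) = 564640431$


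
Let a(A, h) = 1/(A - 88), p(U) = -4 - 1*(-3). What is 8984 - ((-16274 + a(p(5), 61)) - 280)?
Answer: 2272883/89 ≈ 25538.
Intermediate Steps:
p(U) = -1 (p(U) = -4 + 3 = -1)
a(A, h) = 1/(-88 + A)
8984 - ((-16274 + a(p(5), 61)) - 280) = 8984 - ((-16274 + 1/(-88 - 1)) - 280) = 8984 - ((-16274 + 1/(-89)) - 280) = 8984 - ((-16274 - 1/89) - 280) = 8984 - (-1448387/89 - 280) = 8984 - 1*(-1473307/89) = 8984 + 1473307/89 = 2272883/89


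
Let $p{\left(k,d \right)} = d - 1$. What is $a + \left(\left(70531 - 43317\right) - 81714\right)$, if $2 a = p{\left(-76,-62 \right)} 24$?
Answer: $-55256$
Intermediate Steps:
$p{\left(k,d \right)} = -1 + d$ ($p{\left(k,d \right)} = d - 1 = -1 + d$)
$a = -756$ ($a = \frac{\left(-1 - 62\right) 24}{2} = \frac{\left(-63\right) 24}{2} = \frac{1}{2} \left(-1512\right) = -756$)
$a + \left(\left(70531 - 43317\right) - 81714\right) = -756 + \left(\left(70531 - 43317\right) - 81714\right) = -756 + \left(27214 - 81714\right) = -756 - 54500 = -55256$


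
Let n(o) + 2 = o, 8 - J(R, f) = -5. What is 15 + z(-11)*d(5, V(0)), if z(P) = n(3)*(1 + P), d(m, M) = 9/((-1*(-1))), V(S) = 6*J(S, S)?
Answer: -75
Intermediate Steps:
J(R, f) = 13 (J(R, f) = 8 - 1*(-5) = 8 + 5 = 13)
n(o) = -2 + o
V(S) = 78 (V(S) = 6*13 = 78)
d(m, M) = 9 (d(m, M) = 9/1 = 9*1 = 9)
z(P) = 1 + P (z(P) = (-2 + 3)*(1 + P) = 1*(1 + P) = 1 + P)
15 + z(-11)*d(5, V(0)) = 15 + (1 - 11)*9 = 15 - 10*9 = 15 - 90 = -75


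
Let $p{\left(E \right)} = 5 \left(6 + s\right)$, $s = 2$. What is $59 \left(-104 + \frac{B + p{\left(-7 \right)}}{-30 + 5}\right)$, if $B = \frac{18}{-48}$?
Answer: $- \frac{1245903}{200} \approx -6229.5$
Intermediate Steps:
$p{\left(E \right)} = 40$ ($p{\left(E \right)} = 5 \left(6 + 2\right) = 5 \cdot 8 = 40$)
$B = - \frac{3}{8}$ ($B = 18 \left(- \frac{1}{48}\right) = - \frac{3}{8} \approx -0.375$)
$59 \left(-104 + \frac{B + p{\left(-7 \right)}}{-30 + 5}\right) = 59 \left(-104 + \frac{- \frac{3}{8} + 40}{-30 + 5}\right) = 59 \left(-104 + \frac{317}{8 \left(-25\right)}\right) = 59 \left(-104 + \frac{317}{8} \left(- \frac{1}{25}\right)\right) = 59 \left(-104 - \frac{317}{200}\right) = 59 \left(- \frac{21117}{200}\right) = - \frac{1245903}{200}$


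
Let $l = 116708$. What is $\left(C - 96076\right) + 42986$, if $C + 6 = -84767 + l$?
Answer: $-21155$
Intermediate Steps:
$C = 31935$ ($C = -6 + \left(-84767 + 116708\right) = -6 + 31941 = 31935$)
$\left(C - 96076\right) + 42986 = \left(31935 - 96076\right) + 42986 = -64141 + 42986 = -21155$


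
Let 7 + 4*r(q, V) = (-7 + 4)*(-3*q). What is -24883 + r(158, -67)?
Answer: -98117/4 ≈ -24529.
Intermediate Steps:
r(q, V) = -7/4 + 9*q/4 (r(q, V) = -7/4 + ((-7 + 4)*(-3*q))/4 = -7/4 + (-(-9)*q)/4 = -7/4 + (9*q)/4 = -7/4 + 9*q/4)
-24883 + r(158, -67) = -24883 + (-7/4 + (9/4)*158) = -24883 + (-7/4 + 711/2) = -24883 + 1415/4 = -98117/4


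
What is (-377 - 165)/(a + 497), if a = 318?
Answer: -542/815 ≈ -0.66503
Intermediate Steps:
(-377 - 165)/(a + 497) = (-377 - 165)/(318 + 497) = -542/815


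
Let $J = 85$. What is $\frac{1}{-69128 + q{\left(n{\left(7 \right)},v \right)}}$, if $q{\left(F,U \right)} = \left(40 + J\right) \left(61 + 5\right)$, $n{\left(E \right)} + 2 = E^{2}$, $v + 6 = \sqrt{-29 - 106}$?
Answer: $- \frac{1}{60878} \approx -1.6426 \cdot 10^{-5}$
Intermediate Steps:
$v = -6 + 3 i \sqrt{15}$ ($v = -6 + \sqrt{-29 - 106} = -6 + \sqrt{-135} = -6 + 3 i \sqrt{15} \approx -6.0 + 11.619 i$)
$n{\left(E \right)} = -2 + E^{2}$
$q{\left(F,U \right)} = 8250$ ($q{\left(F,U \right)} = \left(40 + 85\right) \left(61 + 5\right) = 125 \cdot 66 = 8250$)
$\frac{1}{-69128 + q{\left(n{\left(7 \right)},v \right)}} = \frac{1}{-69128 + 8250} = \frac{1}{-60878} = - \frac{1}{60878}$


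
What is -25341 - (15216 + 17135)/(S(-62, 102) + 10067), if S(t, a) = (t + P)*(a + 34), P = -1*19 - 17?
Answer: -82604650/3261 ≈ -25331.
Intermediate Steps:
P = -36 (P = -19 - 17 = -36)
S(t, a) = (-36 + t)*(34 + a) (S(t, a) = (t - 36)*(a + 34) = (-36 + t)*(34 + a))
-25341 - (15216 + 17135)/(S(-62, 102) + 10067) = -25341 - (15216 + 17135)/((-1224 - 36*102 + 34*(-62) + 102*(-62)) + 10067) = -25341 - 32351/((-1224 - 3672 - 2108 - 6324) + 10067) = -25341 - 32351/(-13328 + 10067) = -25341 - 32351/(-3261) = -25341 - 32351*(-1)/3261 = -25341 - 1*(-32351/3261) = -25341 + 32351/3261 = -82604650/3261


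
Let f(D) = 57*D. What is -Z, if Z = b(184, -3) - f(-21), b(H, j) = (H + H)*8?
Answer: -4141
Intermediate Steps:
b(H, j) = 16*H (b(H, j) = (2*H)*8 = 16*H)
Z = 4141 (Z = 16*184 - 57*(-21) = 2944 - 1*(-1197) = 2944 + 1197 = 4141)
-Z = -1*4141 = -4141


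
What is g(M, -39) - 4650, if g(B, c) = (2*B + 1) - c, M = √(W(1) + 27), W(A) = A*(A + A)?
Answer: -4610 + 2*√29 ≈ -4599.2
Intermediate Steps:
W(A) = 2*A² (W(A) = A*(2*A) = 2*A²)
M = √29 (M = √(2*1² + 27) = √(2*1 + 27) = √(2 + 27) = √29 ≈ 5.3852)
g(B, c) = 1 - c + 2*B (g(B, c) = (1 + 2*B) - c = 1 - c + 2*B)
g(M, -39) - 4650 = (1 - 1*(-39) + 2*√29) - 4650 = (1 + 39 + 2*√29) - 4650 = (40 + 2*√29) - 4650 = -4610 + 2*√29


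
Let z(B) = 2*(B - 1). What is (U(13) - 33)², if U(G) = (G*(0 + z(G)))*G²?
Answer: 2776763025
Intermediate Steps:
z(B) = -2 + 2*B (z(B) = 2*(-1 + B) = -2 + 2*B)
U(G) = G³*(-2 + 2*G) (U(G) = (G*(0 + (-2 + 2*G)))*G² = (G*(-2 + 2*G))*G² = G³*(-2 + 2*G))
(U(13) - 33)² = (2*13³*(-1 + 13) - 33)² = (2*2197*12 - 33)² = (52728 - 33)² = 52695² = 2776763025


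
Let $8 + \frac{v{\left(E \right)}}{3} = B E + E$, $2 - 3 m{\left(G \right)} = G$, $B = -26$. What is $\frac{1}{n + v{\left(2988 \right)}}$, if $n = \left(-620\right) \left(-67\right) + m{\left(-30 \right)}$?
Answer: $- \frac{3}{547720} \approx -5.4773 \cdot 10^{-6}$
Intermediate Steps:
$m{\left(G \right)} = \frac{2}{3} - \frac{G}{3}$
$v{\left(E \right)} = -24 - 75 E$ ($v{\left(E \right)} = -24 + 3 \left(- 26 E + E\right) = -24 + 3 \left(- 25 E\right) = -24 - 75 E$)
$n = \frac{124652}{3}$ ($n = \left(-620\right) \left(-67\right) + \left(\frac{2}{3} - -10\right) = 41540 + \left(\frac{2}{3} + 10\right) = 41540 + \frac{32}{3} = \frac{124652}{3} \approx 41551.0$)
$\frac{1}{n + v{\left(2988 \right)}} = \frac{1}{\frac{124652}{3} - 224124} = \frac{1}{- \frac{547720}{3}} = - \frac{3}{547720}$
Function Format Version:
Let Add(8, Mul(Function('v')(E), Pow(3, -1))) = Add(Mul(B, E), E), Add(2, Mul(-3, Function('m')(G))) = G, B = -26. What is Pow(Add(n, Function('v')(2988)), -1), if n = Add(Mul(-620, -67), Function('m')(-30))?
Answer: Rational(-3, 547720) ≈ -5.4773e-6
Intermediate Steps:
Function('m')(G) = Add(Rational(2, 3), Mul(Rational(-1, 3), G))
Function('v')(E) = Add(-24, Mul(-75, E)) (Function('v')(E) = Add(-24, Mul(3, Add(Mul(-26, E), E))) = Add(-24, Mul(3, Mul(-25, E))) = Add(-24, Mul(-75, E)))
n = Rational(124652, 3) (n = Add(Mul(-620, -67), Add(Rational(2, 3), Mul(Rational(-1, 3), -30))) = Add(41540, Add(Rational(2, 3), 10)) = Add(41540, Rational(32, 3)) = Rational(124652, 3) ≈ 41551.)
Pow(Add(n, Function('v')(2988)), -1) = Pow(Add(Rational(124652, 3), Add(-24, Mul(-75, 2988))), -1) = Pow(Add(Rational(124652, 3), Add(-24, -224100)), -1) = Pow(Add(Rational(124652, 3), -224124), -1) = Pow(Rational(-547720, 3), -1) = Rational(-3, 547720)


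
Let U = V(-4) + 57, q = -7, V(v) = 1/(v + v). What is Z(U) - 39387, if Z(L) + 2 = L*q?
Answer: -318297/8 ≈ -39787.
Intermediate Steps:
V(v) = 1/(2*v)
U = 455/8 (U = (1/2)/(-4) + 57 = (1/2)*(-1/4) + 57 = -1/8 + 57 = 455/8 ≈ 56.875)
Z(L) = -2 - 7*L (Z(L) = -2 + L*(-7) = -2 - 7*L)
Z(U) - 39387 = (-2 - 7*455/8) - 39387 = (-2 - 3185/8) - 39387 = -3201/8 - 39387 = -318297/8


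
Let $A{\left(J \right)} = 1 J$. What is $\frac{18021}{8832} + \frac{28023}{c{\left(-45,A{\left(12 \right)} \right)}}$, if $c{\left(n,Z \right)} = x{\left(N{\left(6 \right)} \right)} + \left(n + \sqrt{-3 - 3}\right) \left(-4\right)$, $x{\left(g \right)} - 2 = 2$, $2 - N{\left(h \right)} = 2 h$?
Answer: $\frac{480746771}{3123584} + \frac{28023 i \sqrt{6}}{8488} \approx 153.91 + 8.087 i$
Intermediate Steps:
$N{\left(h \right)} = 2 - 2 h$
$x{\left(g \right)} = 4$ ($x{\left(g \right)} = 2 + 2 = 4$)
$A{\left(J \right)} = J$
$c{\left(n,Z \right)} = 4 - 4 n - 4 i \sqrt{6}$ ($c{\left(n,Z \right)} = 4 + \left(n + \sqrt{-3 - 3}\right) \left(-4\right) = 4 + \left(n + \sqrt{-6}\right) \left(-4\right) = 4 + \left(n + i \sqrt{6}\right) \left(-4\right) = 4 - \left(4 n + 4 i \sqrt{6}\right) = 4 - 4 n - 4 i \sqrt{6}$)
$\frac{18021}{8832} + \frac{28023}{c{\left(-45,A{\left(12 \right)} \right)}} = \frac{18021}{8832} + \frac{28023}{4 - -180 - 4 i \sqrt{6}} = 18021 \cdot \frac{1}{8832} + \frac{28023}{4 + 180 - 4 i \sqrt{6}} = \frac{6007}{2944} + \frac{28023}{184 - 4 i \sqrt{6}}$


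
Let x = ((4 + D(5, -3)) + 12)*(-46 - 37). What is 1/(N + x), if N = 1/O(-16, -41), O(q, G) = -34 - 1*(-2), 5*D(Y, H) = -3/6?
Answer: -160/211157 ≈ -0.00075773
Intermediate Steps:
D(Y, H) = -⅒ (D(Y, H) = (-3/6)/5 = (-3*⅙)/5 = (⅕)*(-½) = -⅒)
O(q, G) = -32 (O(q, G) = -34 + 2 = -32)
N = -1/32 (N = 1/(-32) = -1/32 ≈ -0.031250)
x = -13197/10 (x = ((4 - ⅒) + 12)*(-46 - 37) = (39/10 + 12)*(-83) = (159/10)*(-83) = -13197/10 ≈ -1319.7)
1/(N + x) = 1/(-1/32 - 13197/10) = 1/(-211157/160) = -160/211157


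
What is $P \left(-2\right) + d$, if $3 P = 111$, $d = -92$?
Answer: $-166$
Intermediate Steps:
$P = 37$ ($P = \frac{1}{3} \cdot 111 = 37$)
$P \left(-2\right) + d = 37 \left(-2\right) - 92 = -74 - 92 = -166$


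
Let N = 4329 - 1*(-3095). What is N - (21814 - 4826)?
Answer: -9564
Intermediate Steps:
N = 7424 (N = 4329 + 3095 = 7424)
N - (21814 - 4826) = 7424 - (21814 - 4826) = 7424 - 1*16988 = 7424 - 16988 = -9564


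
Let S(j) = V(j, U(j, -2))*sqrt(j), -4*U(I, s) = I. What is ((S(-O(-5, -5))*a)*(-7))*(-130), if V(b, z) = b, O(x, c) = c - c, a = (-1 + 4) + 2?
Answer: 0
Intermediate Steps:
a = 5 (a = 3 + 2 = 5)
O(x, c) = 0
U(I, s) = -I/4
S(j) = j**(3/2) (S(j) = j*sqrt(j) = j**(3/2))
((S(-O(-5, -5))*a)*(-7))*(-130) = (((-1*0)**(3/2)*5)*(-7))*(-130) = ((0**(3/2)*5)*(-7))*(-130) = ((0*5)*(-7))*(-130) = (0*(-7))*(-130) = 0*(-130) = 0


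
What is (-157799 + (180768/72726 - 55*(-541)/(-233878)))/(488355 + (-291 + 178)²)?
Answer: -447327480105133/1420603973807512 ≈ -0.31489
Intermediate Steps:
(-157799 + (180768/72726 - 55*(-541)/(-233878)))/(488355 + (-291 + 178)²) = (-157799 + (180768*(1/72726) + 29755*(-1/233878)))/(488355 + (-113)²) = (-157799 + (30128/12121 - 29755/233878))/(488355 + 12769) = (-157799 + 6685616029/2834835238)/501124 = -447327480105133/2834835238*1/501124 = -447327480105133/1420603973807512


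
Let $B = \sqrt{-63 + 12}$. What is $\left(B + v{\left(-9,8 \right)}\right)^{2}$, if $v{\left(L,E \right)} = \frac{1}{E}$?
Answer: $- \frac{3263}{64} + \frac{i \sqrt{51}}{4} \approx -50.984 + 1.7854 i$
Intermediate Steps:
$B = i \sqrt{51}$ ($B = \sqrt{-51} = i \sqrt{51} \approx 7.1414 i$)
$\left(B + v{\left(-9,8 \right)}\right)^{2} = \left(i \sqrt{51} + \frac{1}{8}\right)^{2} = \left(\frac{1}{8} + i \sqrt{51}\right)^{2}$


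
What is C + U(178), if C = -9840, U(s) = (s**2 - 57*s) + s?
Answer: 11876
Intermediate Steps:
U(s) = s**2 - 56*s
C + U(178) = -9840 + 178*(-56 + 178) = -9840 + 178*122 = -9840 + 21716 = 11876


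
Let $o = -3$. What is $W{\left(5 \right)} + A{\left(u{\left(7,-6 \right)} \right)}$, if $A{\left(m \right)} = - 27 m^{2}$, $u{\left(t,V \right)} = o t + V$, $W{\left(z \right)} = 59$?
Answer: $-19624$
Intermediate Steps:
$u{\left(t,V \right)} = V - 3 t$ ($u{\left(t,V \right)} = - 3 t + V = V - 3 t$)
$W{\left(5 \right)} + A{\left(u{\left(7,-6 \right)} \right)} = 59 - 27 \left(-6 - 21\right)^{2} = 59 - 27 \left(-27\right)^{2} = 59 - 19683 = -19624$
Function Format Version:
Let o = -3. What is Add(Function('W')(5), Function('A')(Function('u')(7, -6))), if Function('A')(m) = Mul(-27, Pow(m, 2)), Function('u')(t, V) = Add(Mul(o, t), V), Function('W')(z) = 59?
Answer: -19624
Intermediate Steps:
Function('u')(t, V) = Add(V, Mul(-3, t)) (Function('u')(t, V) = Add(Mul(-3, t), V) = Add(V, Mul(-3, t)))
Add(Function('W')(5), Function('A')(Function('u')(7, -6))) = Add(59, Mul(-27, Pow(Add(-6, Mul(-3, 7)), 2))) = Add(59, Mul(-27, Pow(Add(-6, -21), 2))) = Add(59, Mul(-27, Pow(-27, 2))) = Add(59, Mul(-27, 729)) = Add(59, -19683) = -19624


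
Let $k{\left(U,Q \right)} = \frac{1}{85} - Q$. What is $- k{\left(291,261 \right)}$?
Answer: $\frac{22184}{85} \approx 260.99$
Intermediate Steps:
$k{\left(U,Q \right)} = \frac{1}{85} - Q$
$- k{\left(291,261 \right)} = - (\frac{1}{85} - 261) = \left(-1\right) \left(- \frac{22184}{85}\right) = \frac{22184}{85}$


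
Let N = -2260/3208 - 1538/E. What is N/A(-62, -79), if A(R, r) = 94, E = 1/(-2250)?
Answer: 2775320435/75388 ≈ 36814.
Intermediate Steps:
E = -1/2250 ≈ -0.00044444
N = 2775320435/802 (N = -2260/3208 - 1538/(-1/2250) = -2260*1/3208 - 1538*(-2250) = -565/802 + 3460500 = 2775320435/802 ≈ 3.4605e+6)
N/A(-62, -79) = (2775320435/802)/94 = (2775320435/802)*(1/94) = 2775320435/75388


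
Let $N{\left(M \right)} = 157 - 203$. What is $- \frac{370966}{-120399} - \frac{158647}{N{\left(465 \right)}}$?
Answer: $\frac{19118004589}{5538354} \approx 3451.9$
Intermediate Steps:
$N{\left(M \right)} = -46$
$- \frac{370966}{-120399} - \frac{158647}{N{\left(465 \right)}} = - \frac{370966}{-120399} - \frac{158647}{-46} = \left(-370966\right) \left(- \frac{1}{120399}\right) - - \frac{158647}{46} = \frac{370966}{120399} + \frac{158647}{46} = \frac{19118004589}{5538354}$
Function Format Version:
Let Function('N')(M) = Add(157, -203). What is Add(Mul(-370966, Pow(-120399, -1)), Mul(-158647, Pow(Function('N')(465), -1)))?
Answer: Rational(19118004589, 5538354) ≈ 3451.9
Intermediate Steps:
Function('N')(M) = -46
Add(Mul(-370966, Pow(-120399, -1)), Mul(-158647, Pow(Function('N')(465), -1))) = Add(Mul(-370966, Pow(-120399, -1)), Mul(-158647, Pow(-46, -1))) = Add(Mul(-370966, Rational(-1, 120399)), Mul(-158647, Rational(-1, 46))) = Add(Rational(370966, 120399), Rational(158647, 46)) = Rational(19118004589, 5538354)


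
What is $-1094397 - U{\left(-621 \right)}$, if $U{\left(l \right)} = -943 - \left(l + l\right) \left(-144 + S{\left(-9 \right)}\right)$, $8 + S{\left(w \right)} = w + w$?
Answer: $-882314$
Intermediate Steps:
$S{\left(w \right)} = -8 + 2 w$ ($S{\left(w \right)} = -8 + \left(w + w\right) = -8 + 2 w$)
$U{\left(l \right)} = -943 + 340 l$ ($U{\left(l \right)} = -943 - \left(l + l\right) \left(-144 + \left(-8 + 2 \left(-9\right)\right)\right) = -943 - 2 l \left(-144 - 26\right) = -943 - 2 l \left(-170\right) = -943 - - 340 l = -943 + 340 l$)
$-1094397 - U{\left(-621 \right)} = -1094397 - \left(-943 + 340 \left(-621\right)\right) = -1094397 - \left(-943 - 211140\right) = -1094397 - -212083 = -1094397 + 212083 = -882314$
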